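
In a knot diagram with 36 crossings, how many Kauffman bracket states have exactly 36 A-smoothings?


We choose which 36 of 36 crossings get A-smoothings.
C(36, 36) = 36! / (36! * 0!)
= 1

1


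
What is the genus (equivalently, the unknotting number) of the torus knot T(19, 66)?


For a torus knot T(p,q), both the unknotting number and genus equal (p-1)(q-1)/2.
= (19-1)(66-1)/2
= 18*65/2
= 1170/2 = 585

585


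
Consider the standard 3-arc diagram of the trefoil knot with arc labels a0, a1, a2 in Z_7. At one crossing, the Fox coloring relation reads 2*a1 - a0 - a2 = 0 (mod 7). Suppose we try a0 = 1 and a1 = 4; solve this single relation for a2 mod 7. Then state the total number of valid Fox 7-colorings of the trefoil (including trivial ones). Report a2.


Step 1: Apply the given crossing relation 2*a1 - a0 - a2 = 0 (mod 7).
  a2 = 2*a1 - a0 mod 7
  a2 = 2*4 - 1 mod 7
  a2 = 8 - 1 mod 7
  a2 = 7 mod 7 = 0
Step 2: The trefoil has determinant 3.
  Number of Fox p-colorings (p prime) is p^2 if p = 3, else p.
  Since 7 does not divide 3, only trivial (constant) colorings exist.
  (So the trial a0 = 1, a1 = 4 with a0 != a1 does NOT extend to a valid coloring of the whole trefoil: the other two crossing relations require 3*(a1 - a0) = 0 (mod 7), which fails.)
  Total colorings = 7
Step 3: a2 = 0, total Fox 7-colorings = 7

0


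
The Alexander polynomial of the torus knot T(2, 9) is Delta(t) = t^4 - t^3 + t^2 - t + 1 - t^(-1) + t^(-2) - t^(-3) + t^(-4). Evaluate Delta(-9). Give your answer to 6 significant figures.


Substituting t = -9 into Delta(t) = t^4 - t^3 + t^2 - t + 1 - t^(-1) + t^(-2) - t^(-3) + t^(-4):
Term values: (6561) + (729) + (81) + (9) + (1) + (0.111111) + (0.0123457) + (0.00137174) + (0.000152416)
Sum = 7381.124981
Rounded to 6 significant figures: 7381.12

7381.12


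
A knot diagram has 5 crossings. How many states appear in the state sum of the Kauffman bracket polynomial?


Each crossing contributes 2 choices (A-smoothing or B-smoothing).
Total states = 2^5 = 32

32


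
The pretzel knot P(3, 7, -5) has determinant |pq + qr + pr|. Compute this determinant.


Step 1: Compute pq + qr + pr.
pq = 3*7 = 21
qr = 7*(-5) = -35
pr = 3*(-5) = -15
pq + qr + pr = 21 + (-35) + (-15) = -29
Step 2: Take absolute value.
det(P(3,7,-5)) = |-29| = 29

29


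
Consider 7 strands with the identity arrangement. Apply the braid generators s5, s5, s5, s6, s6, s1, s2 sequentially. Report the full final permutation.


Starting with identity [1, 2, 3, 4, 5, 6, 7].
Apply generators in sequence:
  After s5: [1, 2, 3, 4, 6, 5, 7]
  After s5: [1, 2, 3, 4, 5, 6, 7]
  After s5: [1, 2, 3, 4, 6, 5, 7]
  After s6: [1, 2, 3, 4, 6, 7, 5]
  After s6: [1, 2, 3, 4, 6, 5, 7]
  After s1: [2, 1, 3, 4, 6, 5, 7]
  After s2: [2, 3, 1, 4, 6, 5, 7]
Final permutation: [2, 3, 1, 4, 6, 5, 7]

[2, 3, 1, 4, 6, 5, 7]


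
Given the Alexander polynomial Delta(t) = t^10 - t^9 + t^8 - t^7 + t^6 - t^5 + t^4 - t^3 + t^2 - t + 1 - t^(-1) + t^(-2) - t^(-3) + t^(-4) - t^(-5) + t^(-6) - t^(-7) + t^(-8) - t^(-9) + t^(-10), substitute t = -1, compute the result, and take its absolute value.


Step 1: The polynomial has 21 terms with alternating signs, exponents from 10 down to -10.
Step 2: Substitute t = -1. The i-th term has coefficient (-1)^i and exponent (m-i),
  so its value is (-1)^i * (-1)^(m-i) = (-1)^m = 1 for every i.
Step 3: All 21 terms equal 1, so Delta(-1) = 21 * (1) = 21
Step 4: |Delta(-1)| = 21

21


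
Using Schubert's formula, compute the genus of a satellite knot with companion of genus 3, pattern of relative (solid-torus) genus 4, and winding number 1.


Schubert: g(satellite) = g_rel(pattern) + |winding| * g(companion),
where g_rel(pattern) is the genus of the pattern relative to the solid torus.
= 4 + 1 * 3
= 4 + 3 = 7

7


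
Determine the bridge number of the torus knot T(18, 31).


The bridge number of T(p,q) is min(p,q).
min(18, 31) = 18

18


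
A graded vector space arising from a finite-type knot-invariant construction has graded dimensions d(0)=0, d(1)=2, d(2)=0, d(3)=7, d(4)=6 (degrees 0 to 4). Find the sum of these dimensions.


Total dimension = d(0) + d(1) + ... + d(4)
= 0 + 2 + 0 + 7 + 6
= 15

15


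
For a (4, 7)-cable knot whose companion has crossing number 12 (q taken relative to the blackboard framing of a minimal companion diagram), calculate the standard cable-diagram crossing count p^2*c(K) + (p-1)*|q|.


Step 1: Each of the c(K) crossings of the companion diagram becomes p*p = p^2 crossings among the p parallel strands, and each of the |q| twists s_1 s_2 ... s_(p-1) adds (p-1) crossings.
  Crossings = p^2 * c(K) + (p-1)*|q|
Step 2: = 4^2 * 12 + (4-1)*7
Step 3: = 16*12 + 3*7
Step 4: = 192 + 21 = 213

213


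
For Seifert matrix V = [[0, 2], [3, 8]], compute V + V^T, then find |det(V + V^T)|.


Step 1: Form V + V^T where V = [[0, 2], [3, 8]]
  V^T = [[0, 3], [2, 8]]
  V + V^T = [[0, 5], [5, 16]]
Step 2: det(V + V^T) = 0*16 - 5*5
  = 0 - 25 = -25
Step 3: Knot determinant = |det(V + V^T)| = |-25| = 25

25


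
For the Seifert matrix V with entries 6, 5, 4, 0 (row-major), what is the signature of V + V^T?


Step 1: V + V^T = [[12, 9], [9, 0]]
Step 2: trace = 12, det = -81
Step 3: Discriminant = 12^2 - 4*(-81) = 468
Step 4: Eigenvalues: 16.8167, -4.81665
Step 5: Signature = (# positive eigenvalues) - (# negative eigenvalues) = 0

0


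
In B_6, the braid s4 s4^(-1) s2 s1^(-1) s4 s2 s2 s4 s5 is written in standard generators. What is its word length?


The word length counts the number of generators (including inverses).
Listing each generator: s4, s4^(-1), s2, s1^(-1), s4, s2, s2, s4, s5
There are 9 generators in this braid word.

9


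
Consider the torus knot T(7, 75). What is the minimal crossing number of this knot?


For a torus knot T(p, q) with gcd(p,q)=1,
the crossing number is min(p*(q-1), q*(p-1)).
p*(q-1) = 7*74 = 518
q*(p-1) = 75*6 = 450
min(518, 450) = 450

450


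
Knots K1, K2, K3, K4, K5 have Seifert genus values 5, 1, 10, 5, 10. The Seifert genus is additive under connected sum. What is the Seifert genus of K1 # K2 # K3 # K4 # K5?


The Seifert genus is additive under connected sum.
Seifert genus(K1 # K2 # K3 # K4 # K5) = (5) + (1) + (10) + (5) + (10)
= 31

31


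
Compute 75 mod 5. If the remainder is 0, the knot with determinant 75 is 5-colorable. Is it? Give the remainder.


Step 1: A knot is p-colorable if and only if p divides its determinant.
Step 2: Compute 75 mod 5.
75 = 15 * 5 + 0
Step 3: 75 mod 5 = 0
Step 4: The knot is 5-colorable: yes

0


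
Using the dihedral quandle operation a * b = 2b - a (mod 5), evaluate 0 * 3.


0 * 3 = 2*3 - 0 mod 5
= 6 - 0 mod 5
= 6 mod 5 = 1

1


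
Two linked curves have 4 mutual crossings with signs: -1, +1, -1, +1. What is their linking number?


Step 1: Count positive crossings: 2
Step 2: Count negative crossings: 2
Step 3: Sum of signs = 2 - 2 = 0
Step 4: Linking number = sum/2 = 0/2 = 0

0


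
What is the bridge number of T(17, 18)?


The bridge number of T(p,q) is min(p,q).
min(17, 18) = 17

17


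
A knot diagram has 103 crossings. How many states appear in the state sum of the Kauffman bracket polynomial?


Each crossing contributes 2 choices (A-smoothing or B-smoothing).
Total states = 2^103 = 10141204801825835211973625643008

10141204801825835211973625643008


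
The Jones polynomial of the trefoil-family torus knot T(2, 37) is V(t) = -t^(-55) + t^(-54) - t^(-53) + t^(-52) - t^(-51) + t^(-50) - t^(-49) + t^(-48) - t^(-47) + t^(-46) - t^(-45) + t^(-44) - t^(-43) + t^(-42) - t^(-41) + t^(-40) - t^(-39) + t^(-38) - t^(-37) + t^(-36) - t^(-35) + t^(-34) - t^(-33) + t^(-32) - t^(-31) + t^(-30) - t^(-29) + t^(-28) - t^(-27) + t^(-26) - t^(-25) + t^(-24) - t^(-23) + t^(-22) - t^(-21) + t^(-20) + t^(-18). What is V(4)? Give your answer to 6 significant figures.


Substituting t = 4 into V(t) = -t^(-55) + t^(-54) - t^(-53) + t^(-52) - t^(-51) + t^(-50) - t^(-49) + t^(-48) - t^(-47) + t^(-46) - t^(-45) + t^(-44) - t^(-43) + t^(-42) - t^(-41) + t^(-40) - t^(-39) + t^(-38) - t^(-37) + t^(-36) - t^(-35) + t^(-34) - t^(-33) + t^(-32) - t^(-31) + t^(-30) - t^(-29) + t^(-28) - t^(-27) + t^(-26) - t^(-25) + t^(-24) - t^(-23) + t^(-22) - t^(-21) + t^(-20) + t^(-18):
  (-)t^(-55) = -7.70372e-34
  (+)t^(-54) = 3.08149e-33
  (-)t^(-53) = -1.2326e-32
  (+)t^(-52) = 4.93038e-32
  (-)t^(-51) = -1.97215e-31
  (+)t^(-50) = 7.88861e-31
  (-)t^(-49) = -3.15544e-30
  (+)t^(-48) = 1.26218e-29
  (-)t^(-47) = -5.04871e-29
  (+)t^(-46) = 2.01948e-28
  (-)t^(-45) = -8.07794e-28
  (+)t^(-44) = 3.23117e-27
  (-)t^(-43) = -1.29247e-26
  (+)t^(-42) = 5.16988e-26
  (-)t^(-41) = -2.06795e-25
  (+)t^(-40) = 8.27181e-25
  (-)t^(-39) = -3.30872e-24
  (+)t^(-38) = 1.32349e-23
  (-)t^(-37) = -5.29396e-23
  (+)t^(-36) = 2.11758e-22
  (-)t^(-35) = -8.47033e-22
  (+)t^(-34) = 3.38813e-21
  (-)t^(-33) = -1.35525e-20
  (+)t^(-32) = 5.42101e-20
  (-)t^(-31) = -2.1684e-19
  (+)t^(-30) = 8.67362e-19
  (-)t^(-29) = -3.46945e-18
  (+)t^(-28) = 1.38778e-17
  (-)t^(-27) = -5.55112e-17
  (+)t^(-26) = 2.22045e-16
  (-)t^(-25) = -8.88178e-16
  (+)t^(-24) = 3.55271e-15
  (-)t^(-23) = -1.42109e-14
  (+)t^(-22) = 5.68434e-14
  (-)t^(-21) = -2.27374e-13
  (+)t^(-20) = 9.09495e-13
  (+)t^(-18) = 1.45519e-11
Sum = (-7.70372e-34) + (3.08149e-33) + (-1.2326e-32) + (4.93038e-32) + (-1.97215e-31) + (7.88861e-31) + (-3.15544e-30) + (1.26218e-29) + (-5.04871e-29) + (2.01948e-28) + (-8.07794e-28) + (3.23117e-27) + (-1.29247e-26) + (5.16988e-26) + (-2.06795e-25) + (8.27181e-25) + (-3.30872e-24) + (1.32349e-23) + (-5.29396e-23) + (2.11758e-22) + (-8.47033e-22) + (3.38813e-21) + (-1.35525e-20) + (5.42101e-20) + (-2.1684e-19) + (8.67362e-19) + (-3.46945e-18) + (1.38778e-17) + (-5.55112e-17) + (2.22045e-16) + (-8.88178e-16) + (3.55271e-15) + (-1.42109e-14) + (5.68434e-14) + (-2.27374e-13) + (9.09495e-13) + (1.45519e-11)
= 1.527951099e-11
Rounded to 6 significant figures: 1.52795e-11

1.52795e-11


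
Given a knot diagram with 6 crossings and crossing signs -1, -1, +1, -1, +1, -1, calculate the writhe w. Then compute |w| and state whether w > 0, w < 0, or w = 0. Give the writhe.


Step 1: Count positive crossings (+1).
Positive crossings: 2
Step 2: Count negative crossings (-1).
Negative crossings: 4
Step 3: Writhe = (positive) - (negative)
w = 2 - 4 = -2
Step 4: |w| = 2, and w is negative

-2


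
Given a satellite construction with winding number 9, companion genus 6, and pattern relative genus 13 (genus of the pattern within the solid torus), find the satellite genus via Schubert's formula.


Schubert: g(satellite) = g_rel(pattern) + |winding| * g(companion),
where g_rel(pattern) is the genus of the pattern relative to the solid torus.
= 13 + 9 * 6
= 13 + 54 = 67

67


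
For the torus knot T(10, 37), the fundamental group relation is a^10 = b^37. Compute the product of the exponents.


The relation is a^10 = b^37.
Product of exponents = 10 * 37
= 370

370


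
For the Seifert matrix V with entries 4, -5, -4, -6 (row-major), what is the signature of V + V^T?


Step 1: V + V^T = [[8, -9], [-9, -12]]
Step 2: trace = -4, det = -177
Step 3: Discriminant = (-4)^2 - 4*(-177) = 724
Step 4: Eigenvalues: 11.4536, -15.4536
Step 5: Signature = (# positive eigenvalues) - (# negative eigenvalues) = 0

0


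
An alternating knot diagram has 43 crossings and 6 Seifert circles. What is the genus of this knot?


For alternating knots, g = (c - s + 1)/2.
= (43 - 6 + 1)/2
= 38/2 = 19

19


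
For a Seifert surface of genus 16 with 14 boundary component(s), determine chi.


chi = 2 - 2g - b
= 2 - 2*16 - 14
= 2 - 32 - 14 = -44

-44


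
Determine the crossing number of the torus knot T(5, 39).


For a torus knot T(p, q) with gcd(p,q)=1,
the crossing number is min(p*(q-1), q*(p-1)).
p*(q-1) = 5*38 = 190
q*(p-1) = 39*4 = 156
min(190, 156) = 156

156


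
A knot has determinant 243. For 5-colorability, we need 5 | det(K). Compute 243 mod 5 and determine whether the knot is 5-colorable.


Step 1: A knot is p-colorable if and only if p divides its determinant.
Step 2: Compute 243 mod 5.
243 = 48 * 5 + 3
Step 3: 243 mod 5 = 3
Step 4: The knot is 5-colorable: no

3


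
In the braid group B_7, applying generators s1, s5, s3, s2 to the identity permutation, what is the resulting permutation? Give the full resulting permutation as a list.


Starting with identity [1, 2, 3, 4, 5, 6, 7].
Apply generators in sequence:
  After s1: [2, 1, 3, 4, 5, 6, 7]
  After s5: [2, 1, 3, 4, 6, 5, 7]
  After s3: [2, 1, 4, 3, 6, 5, 7]
  After s2: [2, 4, 1, 3, 6, 5, 7]
Final permutation: [2, 4, 1, 3, 6, 5, 7]

[2, 4, 1, 3, 6, 5, 7]


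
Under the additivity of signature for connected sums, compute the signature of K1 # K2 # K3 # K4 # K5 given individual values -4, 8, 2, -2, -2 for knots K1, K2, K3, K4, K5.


The signature is additive under connected sum.
signature(K1 # K2 # K3 # K4 # K5) = (-4) + (8) + (2) + (-2) + (-2)
= 2

2


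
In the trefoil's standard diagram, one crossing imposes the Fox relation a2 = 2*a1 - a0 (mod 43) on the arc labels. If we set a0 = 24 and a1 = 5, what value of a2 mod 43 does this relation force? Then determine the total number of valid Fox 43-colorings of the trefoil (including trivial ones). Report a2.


Step 1: Apply the given crossing relation 2*a1 - a0 - a2 = 0 (mod 43).
  a2 = 2*a1 - a0 mod 43
  a2 = 2*5 - 24 mod 43
  a2 = 10 - 24 mod 43
  a2 = -14 mod 43 = 29
Step 2: The trefoil has determinant 3.
  Number of Fox p-colorings (p prime) is p^2 if p = 3, else p.
  Since 43 does not divide 3, only trivial (constant) colorings exist.
  (So the trial a0 = 24, a1 = 5 with a0 != a1 does NOT extend to a valid coloring of the whole trefoil: the other two crossing relations require 3*(a1 - a0) = 0 (mod 43), which fails.)
  Total colorings = 43
Step 3: a2 = 29, total Fox 43-colorings = 43

29


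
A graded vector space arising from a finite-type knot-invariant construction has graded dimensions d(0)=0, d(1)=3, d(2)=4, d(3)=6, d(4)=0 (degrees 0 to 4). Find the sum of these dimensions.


Total dimension = d(0) + d(1) + ... + d(4)
= 0 + 3 + 4 + 6 + 0
= 13

13


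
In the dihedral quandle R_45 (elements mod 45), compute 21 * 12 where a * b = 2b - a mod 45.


21 * 12 = 2*12 - 21 mod 45
= 24 - 21 mod 45
= 3 mod 45 = 3

3


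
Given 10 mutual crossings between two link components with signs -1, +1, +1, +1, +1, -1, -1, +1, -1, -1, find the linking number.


Step 1: Count positive crossings: 5
Step 2: Count negative crossings: 5
Step 3: Sum of signs = 5 - 5 = 0
Step 4: Linking number = sum/2 = 0/2 = 0

0


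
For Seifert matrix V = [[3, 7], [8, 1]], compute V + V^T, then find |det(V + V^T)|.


Step 1: Form V + V^T where V = [[3, 7], [8, 1]]
  V^T = [[3, 8], [7, 1]]
  V + V^T = [[6, 15], [15, 2]]
Step 2: det(V + V^T) = 6*2 - 15*15
  = 12 - 225 = -213
Step 3: Knot determinant = |det(V + V^T)| = |-213| = 213

213


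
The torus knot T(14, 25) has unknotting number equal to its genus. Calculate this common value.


For a torus knot T(p,q), both the unknotting number and genus equal (p-1)(q-1)/2.
= (14-1)(25-1)/2
= 13*24/2
= 312/2 = 156

156


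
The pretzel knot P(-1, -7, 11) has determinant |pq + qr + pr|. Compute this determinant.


Step 1: Compute pq + qr + pr.
pq = (-1)*(-7) = 7
qr = (-7)*11 = -77
pr = (-1)*11 = -11
pq + qr + pr = 7 + (-77) + (-11) = -81
Step 2: Take absolute value.
det(P(-1,-7,11)) = |-81| = 81

81


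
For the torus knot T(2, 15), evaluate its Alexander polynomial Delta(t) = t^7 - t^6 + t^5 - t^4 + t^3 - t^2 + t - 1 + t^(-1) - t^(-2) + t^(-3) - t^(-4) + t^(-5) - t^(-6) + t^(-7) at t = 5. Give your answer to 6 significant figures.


Substituting t = 5 into Delta(t) = t^7 - t^6 + t^5 - t^4 + t^3 - t^2 + t - 1 + t^(-1) - t^(-2) + t^(-3) - t^(-4) + t^(-5) - t^(-6) + t^(-7):
Term values: (78125) + (-15625) + (3125) + (-625) + (125) + (-25) + (5) + (-1) + (0.2) + (-0.04) + (0.008) + (-0.0016) + (0.00032) + (-6.4e-05) + (1.28e-05)
Sum = 65104.16667
Rounded to 6 significant figures: 65104.2

65104.2


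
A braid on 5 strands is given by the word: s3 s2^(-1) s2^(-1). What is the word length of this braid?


The word length counts the number of generators (including inverses).
Listing each generator: s3, s2^(-1), s2^(-1)
There are 3 generators in this braid word.

3


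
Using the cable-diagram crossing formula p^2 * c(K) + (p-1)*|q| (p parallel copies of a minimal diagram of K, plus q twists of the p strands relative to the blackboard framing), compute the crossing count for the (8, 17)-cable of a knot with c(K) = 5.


Step 1: Each of the c(K) crossings of the companion diagram becomes p*p = p^2 crossings among the p parallel strands, and each of the |q| twists s_1 s_2 ... s_(p-1) adds (p-1) crossings.
  Crossings = p^2 * c(K) + (p-1)*|q|
Step 2: = 8^2 * 5 + (8-1)*17
Step 3: = 64*5 + 7*17
Step 4: = 320 + 119 = 439

439


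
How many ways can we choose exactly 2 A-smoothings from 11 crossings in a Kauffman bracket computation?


We choose which 2 of 11 crossings get A-smoothings.
C(11, 2) = 11! / (2! * 9!)
= 55

55


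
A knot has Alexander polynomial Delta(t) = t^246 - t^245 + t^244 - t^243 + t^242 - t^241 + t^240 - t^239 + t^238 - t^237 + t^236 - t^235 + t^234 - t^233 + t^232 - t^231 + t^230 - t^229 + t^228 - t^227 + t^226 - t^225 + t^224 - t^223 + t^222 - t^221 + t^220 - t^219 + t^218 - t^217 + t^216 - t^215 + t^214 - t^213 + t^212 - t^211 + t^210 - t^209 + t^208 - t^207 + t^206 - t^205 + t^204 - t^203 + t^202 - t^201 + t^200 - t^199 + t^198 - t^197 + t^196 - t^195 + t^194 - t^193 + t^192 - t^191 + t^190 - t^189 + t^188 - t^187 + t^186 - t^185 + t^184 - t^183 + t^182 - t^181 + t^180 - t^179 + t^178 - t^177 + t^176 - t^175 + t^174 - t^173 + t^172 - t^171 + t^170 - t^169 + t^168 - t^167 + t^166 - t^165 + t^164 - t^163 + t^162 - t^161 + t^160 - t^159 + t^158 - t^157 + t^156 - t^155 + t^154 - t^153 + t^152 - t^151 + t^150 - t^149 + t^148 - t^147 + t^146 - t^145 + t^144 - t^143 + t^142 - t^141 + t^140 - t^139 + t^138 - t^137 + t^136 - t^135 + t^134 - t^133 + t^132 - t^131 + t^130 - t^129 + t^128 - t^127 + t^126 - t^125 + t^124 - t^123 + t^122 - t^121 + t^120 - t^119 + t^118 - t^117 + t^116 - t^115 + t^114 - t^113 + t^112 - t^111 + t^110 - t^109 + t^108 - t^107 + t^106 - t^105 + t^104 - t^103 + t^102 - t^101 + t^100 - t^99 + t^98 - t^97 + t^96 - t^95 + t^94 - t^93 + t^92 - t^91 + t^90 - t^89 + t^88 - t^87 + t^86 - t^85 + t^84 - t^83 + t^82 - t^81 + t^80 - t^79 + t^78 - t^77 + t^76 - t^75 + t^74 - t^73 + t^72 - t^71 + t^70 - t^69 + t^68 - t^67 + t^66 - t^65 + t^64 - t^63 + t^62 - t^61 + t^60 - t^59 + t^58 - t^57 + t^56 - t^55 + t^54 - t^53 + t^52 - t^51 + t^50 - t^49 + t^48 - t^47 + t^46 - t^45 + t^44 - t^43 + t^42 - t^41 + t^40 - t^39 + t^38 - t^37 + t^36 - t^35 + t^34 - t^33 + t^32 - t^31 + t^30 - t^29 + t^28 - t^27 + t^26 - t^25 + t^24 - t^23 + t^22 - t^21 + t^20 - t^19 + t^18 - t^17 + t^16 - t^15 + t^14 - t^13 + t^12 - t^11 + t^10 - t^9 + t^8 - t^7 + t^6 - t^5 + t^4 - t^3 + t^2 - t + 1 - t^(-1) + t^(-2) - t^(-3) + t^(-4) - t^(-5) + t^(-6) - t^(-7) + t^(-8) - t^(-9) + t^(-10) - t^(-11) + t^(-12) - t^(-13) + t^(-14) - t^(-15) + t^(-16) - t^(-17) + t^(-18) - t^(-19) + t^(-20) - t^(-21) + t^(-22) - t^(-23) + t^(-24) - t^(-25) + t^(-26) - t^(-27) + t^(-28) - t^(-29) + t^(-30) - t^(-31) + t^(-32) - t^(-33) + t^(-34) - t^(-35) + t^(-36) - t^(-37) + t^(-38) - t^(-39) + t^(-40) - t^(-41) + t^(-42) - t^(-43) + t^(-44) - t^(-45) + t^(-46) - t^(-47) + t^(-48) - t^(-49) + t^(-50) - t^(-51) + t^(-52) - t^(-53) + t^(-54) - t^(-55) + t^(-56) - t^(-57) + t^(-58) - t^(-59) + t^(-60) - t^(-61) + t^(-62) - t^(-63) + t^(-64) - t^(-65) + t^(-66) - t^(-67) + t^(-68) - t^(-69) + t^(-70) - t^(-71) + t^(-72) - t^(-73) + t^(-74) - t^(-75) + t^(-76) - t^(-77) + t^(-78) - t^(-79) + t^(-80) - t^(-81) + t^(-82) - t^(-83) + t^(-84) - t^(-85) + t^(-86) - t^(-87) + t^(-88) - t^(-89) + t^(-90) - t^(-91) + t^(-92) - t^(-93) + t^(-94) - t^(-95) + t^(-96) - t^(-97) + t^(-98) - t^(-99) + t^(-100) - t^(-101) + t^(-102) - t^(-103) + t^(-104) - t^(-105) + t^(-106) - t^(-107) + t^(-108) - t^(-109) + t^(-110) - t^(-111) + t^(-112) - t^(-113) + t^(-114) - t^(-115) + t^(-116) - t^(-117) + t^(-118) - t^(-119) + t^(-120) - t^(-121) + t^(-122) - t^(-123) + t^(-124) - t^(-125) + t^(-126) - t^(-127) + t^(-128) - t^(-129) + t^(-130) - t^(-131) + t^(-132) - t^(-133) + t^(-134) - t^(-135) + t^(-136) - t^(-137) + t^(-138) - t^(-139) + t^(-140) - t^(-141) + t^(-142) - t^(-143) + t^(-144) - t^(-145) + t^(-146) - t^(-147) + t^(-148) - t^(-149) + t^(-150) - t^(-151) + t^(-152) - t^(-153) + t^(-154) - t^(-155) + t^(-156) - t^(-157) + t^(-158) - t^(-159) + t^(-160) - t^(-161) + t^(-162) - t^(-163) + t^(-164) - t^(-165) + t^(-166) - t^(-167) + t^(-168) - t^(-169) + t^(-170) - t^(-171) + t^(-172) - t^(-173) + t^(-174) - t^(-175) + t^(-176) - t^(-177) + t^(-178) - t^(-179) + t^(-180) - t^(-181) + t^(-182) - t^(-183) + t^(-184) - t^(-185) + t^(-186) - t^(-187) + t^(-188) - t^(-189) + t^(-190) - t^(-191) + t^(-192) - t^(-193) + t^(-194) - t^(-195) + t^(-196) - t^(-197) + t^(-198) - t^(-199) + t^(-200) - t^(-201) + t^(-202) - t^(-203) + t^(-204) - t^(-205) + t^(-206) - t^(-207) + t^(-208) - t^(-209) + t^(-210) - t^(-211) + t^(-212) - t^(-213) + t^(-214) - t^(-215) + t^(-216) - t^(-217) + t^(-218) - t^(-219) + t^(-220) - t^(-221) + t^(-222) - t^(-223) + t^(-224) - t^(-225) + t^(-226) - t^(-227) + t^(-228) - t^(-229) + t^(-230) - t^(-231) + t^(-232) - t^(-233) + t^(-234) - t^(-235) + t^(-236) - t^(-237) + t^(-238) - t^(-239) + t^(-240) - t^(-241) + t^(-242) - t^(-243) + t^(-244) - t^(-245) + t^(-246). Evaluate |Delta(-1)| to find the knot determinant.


Step 1: The polynomial has 493 terms with alternating signs, exponents from 246 down to -246.
Step 2: Substitute t = -1. The i-th term has coefficient (-1)^i and exponent (m-i),
  so its value is (-1)^i * (-1)^(m-i) = (-1)^m = 1 for every i.
Step 3: All 493 terms equal 1, so Delta(-1) = 493 * (1) = 493
Step 4: |Delta(-1)| = 493

493


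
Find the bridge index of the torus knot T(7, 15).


The bridge number of T(p,q) is min(p,q).
min(7, 15) = 7

7


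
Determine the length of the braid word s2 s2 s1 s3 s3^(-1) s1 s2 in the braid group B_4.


The word length counts the number of generators (including inverses).
Listing each generator: s2, s2, s1, s3, s3^(-1), s1, s2
There are 7 generators in this braid word.

7


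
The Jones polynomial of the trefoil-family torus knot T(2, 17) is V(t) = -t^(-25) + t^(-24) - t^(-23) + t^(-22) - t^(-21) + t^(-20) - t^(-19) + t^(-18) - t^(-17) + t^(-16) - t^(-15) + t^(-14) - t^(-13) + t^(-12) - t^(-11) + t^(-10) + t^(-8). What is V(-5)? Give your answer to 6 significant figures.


Substituting t = -5 into V(t) = -t^(-25) + t^(-24) - t^(-23) + t^(-22) - t^(-21) + t^(-20) - t^(-19) + t^(-18) - t^(-17) + t^(-16) - t^(-15) + t^(-14) - t^(-13) + t^(-12) - t^(-11) + t^(-10) + t^(-8):
  (-)t^(-25) = 3.35544e-18
  (+)t^(-24) = 1.67772e-17
  (-)t^(-23) = 8.38861e-17
  (+)t^(-22) = 4.1943e-16
  (-)t^(-21) = 2.09715e-15
  (+)t^(-20) = 1.04858e-14
  (-)t^(-19) = 5.24288e-14
  (+)t^(-18) = 2.62144e-13
  (-)t^(-17) = 1.31072e-12
  (+)t^(-16) = 6.5536e-12
  (-)t^(-15) = 3.2768e-11
  (+)t^(-14) = 1.6384e-10
  (-)t^(-13) = 8.192e-10
  (+)t^(-12) = 4.096e-09
  (-)t^(-11) = 2.048e-08
  (+)t^(-10) = 1.024e-07
  (+)t^(-8) = 2.56e-06
Sum = (3.35544e-18) + (1.67772e-17) + (8.38861e-17) + (4.1943e-16) + (2.09715e-15) + (1.04858e-14) + (5.24288e-14) + (2.62144e-13) + (1.31072e-12) + (6.5536e-12) + (3.2768e-11) + (1.6384e-10) + (8.192e-10) + (4.096e-09) + (2.048e-08) + (1.024e-07) + (2.56e-06)
= 2.688e-06
Rounded to 6 significant figures: 2.688e-06

2.688e-06


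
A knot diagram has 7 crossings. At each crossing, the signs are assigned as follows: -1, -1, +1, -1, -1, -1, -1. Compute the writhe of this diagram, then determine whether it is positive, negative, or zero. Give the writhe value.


Step 1: Count positive crossings (+1).
Positive crossings: 1
Step 2: Count negative crossings (-1).
Negative crossings: 6
Step 3: Writhe = (positive) - (negative)
w = 1 - 6 = -5
Step 4: |w| = 5, and w is negative

-5


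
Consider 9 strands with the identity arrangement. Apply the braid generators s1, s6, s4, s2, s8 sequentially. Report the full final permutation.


Starting with identity [1, 2, 3, 4, 5, 6, 7, 8, 9].
Apply generators in sequence:
  After s1: [2, 1, 3, 4, 5, 6, 7, 8, 9]
  After s6: [2, 1, 3, 4, 5, 7, 6, 8, 9]
  After s4: [2, 1, 3, 5, 4, 7, 6, 8, 9]
  After s2: [2, 3, 1, 5, 4, 7, 6, 8, 9]
  After s8: [2, 3, 1, 5, 4, 7, 6, 9, 8]
Final permutation: [2, 3, 1, 5, 4, 7, 6, 9, 8]

[2, 3, 1, 5, 4, 7, 6, 9, 8]


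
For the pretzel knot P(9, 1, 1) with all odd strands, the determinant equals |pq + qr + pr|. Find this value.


Step 1: Compute pq + qr + pr.
pq = 9*1 = 9
qr = 1*1 = 1
pr = 9*1 = 9
pq + qr + pr = 9 + 1 + 9 = 19
Step 2: Take absolute value.
det(P(9,1,1)) = |19| = 19

19


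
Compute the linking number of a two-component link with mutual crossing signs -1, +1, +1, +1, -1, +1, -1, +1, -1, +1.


Step 1: Count positive crossings: 6
Step 2: Count negative crossings: 4
Step 3: Sum of signs = 6 - 4 = 2
Step 4: Linking number = sum/2 = 2/2 = 1

1


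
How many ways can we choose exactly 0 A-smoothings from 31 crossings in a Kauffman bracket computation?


We choose which 0 of 31 crossings get A-smoothings.
C(31, 0) = 31! / (0! * 31!)
= 1

1


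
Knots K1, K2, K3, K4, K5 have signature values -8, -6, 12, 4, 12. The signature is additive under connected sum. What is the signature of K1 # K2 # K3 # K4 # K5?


The signature is additive under connected sum.
signature(K1 # K2 # K3 # K4 # K5) = (-8) + (-6) + (12) + (4) + (12)
= 14

14


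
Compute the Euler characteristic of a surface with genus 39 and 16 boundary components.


chi = 2 - 2g - b
= 2 - 2*39 - 16
= 2 - 78 - 16 = -92

-92


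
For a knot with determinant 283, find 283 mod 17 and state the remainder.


Step 1: A knot is p-colorable if and only if p divides its determinant.
Step 2: Compute 283 mod 17.
283 = 16 * 17 + 11
Step 3: 283 mod 17 = 11
Step 4: The knot is 17-colorable: no

11


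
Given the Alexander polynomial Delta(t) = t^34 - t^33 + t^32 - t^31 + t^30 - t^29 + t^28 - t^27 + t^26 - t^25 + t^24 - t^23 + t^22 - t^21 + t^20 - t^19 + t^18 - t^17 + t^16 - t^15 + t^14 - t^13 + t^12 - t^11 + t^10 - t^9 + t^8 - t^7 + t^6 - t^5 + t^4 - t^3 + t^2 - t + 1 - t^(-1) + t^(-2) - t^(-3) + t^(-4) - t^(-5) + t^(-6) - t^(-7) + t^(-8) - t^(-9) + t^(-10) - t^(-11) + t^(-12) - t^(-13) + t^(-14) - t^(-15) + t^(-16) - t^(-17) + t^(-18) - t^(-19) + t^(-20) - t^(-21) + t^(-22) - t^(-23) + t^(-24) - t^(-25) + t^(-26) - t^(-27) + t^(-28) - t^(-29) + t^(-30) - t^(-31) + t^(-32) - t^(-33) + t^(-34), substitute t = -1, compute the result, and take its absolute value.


Step 1: The polynomial has 69 terms with alternating signs, exponents from 34 down to -34.
Step 2: Substitute t = -1. The i-th term has coefficient (-1)^i and exponent (m-i),
  so its value is (-1)^i * (-1)^(m-i) = (-1)^m = 1 for every i.
Step 3: All 69 terms equal 1, so Delta(-1) = 69 * (1) = 69
Step 4: |Delta(-1)| = 69

69


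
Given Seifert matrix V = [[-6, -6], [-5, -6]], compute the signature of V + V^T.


Step 1: V + V^T = [[-12, -11], [-11, -12]]
Step 2: trace = -24, det = 23
Step 3: Discriminant = (-24)^2 - 4*23 = 484
Step 4: Eigenvalues: -1, -23
Step 5: Signature = (# positive eigenvalues) - (# negative eigenvalues) = -2

-2


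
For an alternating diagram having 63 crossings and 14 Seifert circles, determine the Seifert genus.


For alternating knots, g = (c - s + 1)/2.
= (63 - 14 + 1)/2
= 50/2 = 25

25


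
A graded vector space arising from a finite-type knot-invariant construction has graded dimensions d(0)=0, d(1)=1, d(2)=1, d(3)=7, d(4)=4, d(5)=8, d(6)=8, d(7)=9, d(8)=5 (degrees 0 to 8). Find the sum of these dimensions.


Total dimension = d(0) + d(1) + ... + d(8)
= 0 + 1 + 1 + 7 + 4 + 8 + 8 + 9 + 5
= 43

43


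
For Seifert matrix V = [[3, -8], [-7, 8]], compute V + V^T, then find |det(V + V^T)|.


Step 1: Form V + V^T where V = [[3, -8], [-7, 8]]
  V^T = [[3, -7], [-8, 8]]
  V + V^T = [[6, -15], [-15, 16]]
Step 2: det(V + V^T) = 6*16 - (-15)*(-15)
  = 96 - 225 = -129
Step 3: Knot determinant = |det(V + V^T)| = |-129| = 129

129


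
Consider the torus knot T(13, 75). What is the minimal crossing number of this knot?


For a torus knot T(p, q) with gcd(p,q)=1,
the crossing number is min(p*(q-1), q*(p-1)).
p*(q-1) = 13*74 = 962
q*(p-1) = 75*12 = 900
min(962, 900) = 900

900


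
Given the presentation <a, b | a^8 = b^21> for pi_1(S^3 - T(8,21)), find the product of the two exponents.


The relation is a^8 = b^21.
Product of exponents = 8 * 21
= 168

168


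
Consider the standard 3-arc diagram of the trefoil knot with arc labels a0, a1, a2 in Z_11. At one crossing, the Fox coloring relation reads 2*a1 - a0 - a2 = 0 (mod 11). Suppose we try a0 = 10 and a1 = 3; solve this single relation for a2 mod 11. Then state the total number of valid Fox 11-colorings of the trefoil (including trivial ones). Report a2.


Step 1: Apply the given crossing relation 2*a1 - a0 - a2 = 0 (mod 11).
  a2 = 2*a1 - a0 mod 11
  a2 = 2*3 - 10 mod 11
  a2 = 6 - 10 mod 11
  a2 = -4 mod 11 = 7
Step 2: The trefoil has determinant 3.
  Number of Fox p-colorings (p prime) is p^2 if p = 3, else p.
  Since 11 does not divide 3, only trivial (constant) colorings exist.
  (So the trial a0 = 10, a1 = 3 with a0 != a1 does NOT extend to a valid coloring of the whole trefoil: the other two crossing relations require 3*(a1 - a0) = 0 (mod 11), which fails.)
  Total colorings = 11
Step 3: a2 = 7, total Fox 11-colorings = 11

7


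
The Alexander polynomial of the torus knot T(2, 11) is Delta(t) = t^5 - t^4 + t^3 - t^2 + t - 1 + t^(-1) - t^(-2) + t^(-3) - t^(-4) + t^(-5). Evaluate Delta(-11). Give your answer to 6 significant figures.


Substituting t = -11 into Delta(t) = t^5 - t^4 + t^3 - t^2 + t - 1 + t^(-1) - t^(-2) + t^(-3) - t^(-4) + t^(-5):
Term values: (-161051) + (-14641) + (-1331) + (-121) + (-11) + (-1) + (-0.0909091) + (-0.00826446) + (-0.000751315) + (-6.83013e-05) + (-6.20921e-06)
Sum = -177156.1
Rounded to 6 significant figures: -177156

-177156


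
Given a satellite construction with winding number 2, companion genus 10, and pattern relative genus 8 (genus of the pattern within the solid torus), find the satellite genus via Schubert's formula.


Schubert: g(satellite) = g_rel(pattern) + |winding| * g(companion),
where g_rel(pattern) is the genus of the pattern relative to the solid torus.
= 8 + 2 * 10
= 8 + 20 = 28

28


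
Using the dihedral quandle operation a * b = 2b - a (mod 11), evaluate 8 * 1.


8 * 1 = 2*1 - 8 mod 11
= 2 - 8 mod 11
= -6 mod 11 = 5

5


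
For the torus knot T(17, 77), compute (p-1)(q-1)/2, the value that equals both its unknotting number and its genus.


For a torus knot T(p,q), both the unknotting number and genus equal (p-1)(q-1)/2.
= (17-1)(77-1)/2
= 16*76/2
= 1216/2 = 608

608


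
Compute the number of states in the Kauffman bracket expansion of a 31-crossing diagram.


Each crossing contributes 2 choices (A-smoothing or B-smoothing).
Total states = 2^31 = 2147483648

2147483648


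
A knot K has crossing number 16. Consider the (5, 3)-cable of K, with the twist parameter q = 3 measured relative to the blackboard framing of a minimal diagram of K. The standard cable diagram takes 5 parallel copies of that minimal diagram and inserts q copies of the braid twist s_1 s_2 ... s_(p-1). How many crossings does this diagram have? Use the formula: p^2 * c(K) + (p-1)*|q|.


Step 1: Each of the c(K) crossings of the companion diagram becomes p*p = p^2 crossings among the p parallel strands, and each of the |q| twists s_1 s_2 ... s_(p-1) adds (p-1) crossings.
  Crossings = p^2 * c(K) + (p-1)*|q|
Step 2: = 5^2 * 16 + (5-1)*3
Step 3: = 25*16 + 4*3
Step 4: = 400 + 12 = 412

412


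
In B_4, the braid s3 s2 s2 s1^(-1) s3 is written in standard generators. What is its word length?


The word length counts the number of generators (including inverses).
Listing each generator: s3, s2, s2, s1^(-1), s3
There are 5 generators in this braid word.

5


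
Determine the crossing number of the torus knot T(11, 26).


For a torus knot T(p, q) with gcd(p,q)=1,
the crossing number is min(p*(q-1), q*(p-1)).
p*(q-1) = 11*25 = 275
q*(p-1) = 26*10 = 260
min(275, 260) = 260

260


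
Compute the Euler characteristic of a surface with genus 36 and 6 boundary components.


chi = 2 - 2g - b
= 2 - 2*36 - 6
= 2 - 72 - 6 = -76

-76


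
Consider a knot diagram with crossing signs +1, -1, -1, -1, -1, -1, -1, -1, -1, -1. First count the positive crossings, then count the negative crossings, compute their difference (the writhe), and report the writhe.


Step 1: Count positive crossings (+1).
Positive crossings: 1
Step 2: Count negative crossings (-1).
Negative crossings: 9
Step 3: Writhe = (positive) - (negative)
w = 1 - 9 = -8
Step 4: |w| = 8, and w is negative

-8


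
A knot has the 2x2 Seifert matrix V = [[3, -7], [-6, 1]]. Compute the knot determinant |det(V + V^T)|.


Step 1: Form V + V^T where V = [[3, -7], [-6, 1]]
  V^T = [[3, -6], [-7, 1]]
  V + V^T = [[6, -13], [-13, 2]]
Step 2: det(V + V^T) = 6*2 - (-13)*(-13)
  = 12 - 169 = -157
Step 3: Knot determinant = |det(V + V^T)| = |-157| = 157

157


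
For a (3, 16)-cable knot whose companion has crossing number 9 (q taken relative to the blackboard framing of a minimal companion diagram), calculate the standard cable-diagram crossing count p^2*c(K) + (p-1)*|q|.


Step 1: Each of the c(K) crossings of the companion diagram becomes p*p = p^2 crossings among the p parallel strands, and each of the |q| twists s_1 s_2 ... s_(p-1) adds (p-1) crossings.
  Crossings = p^2 * c(K) + (p-1)*|q|
Step 2: = 3^2 * 9 + (3-1)*16
Step 3: = 9*9 + 2*16
Step 4: = 81 + 32 = 113

113


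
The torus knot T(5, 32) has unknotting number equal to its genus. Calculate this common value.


For a torus knot T(p,q), both the unknotting number and genus equal (p-1)(q-1)/2.
= (5-1)(32-1)/2
= 4*31/2
= 124/2 = 62

62


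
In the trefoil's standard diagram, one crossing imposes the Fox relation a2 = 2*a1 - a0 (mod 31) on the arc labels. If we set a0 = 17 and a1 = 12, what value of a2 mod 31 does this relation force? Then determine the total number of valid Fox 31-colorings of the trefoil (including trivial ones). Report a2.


Step 1: Apply the given crossing relation 2*a1 - a0 - a2 = 0 (mod 31).
  a2 = 2*a1 - a0 mod 31
  a2 = 2*12 - 17 mod 31
  a2 = 24 - 17 mod 31
  a2 = 7 mod 31 = 7
Step 2: The trefoil has determinant 3.
  Number of Fox p-colorings (p prime) is p^2 if p = 3, else p.
  Since 31 does not divide 3, only trivial (constant) colorings exist.
  (So the trial a0 = 17, a1 = 12 with a0 != a1 does NOT extend to a valid coloring of the whole trefoil: the other two crossing relations require 3*(a1 - a0) = 0 (mod 31), which fails.)
  Total colorings = 31
Step 3: a2 = 7, total Fox 31-colorings = 31

7


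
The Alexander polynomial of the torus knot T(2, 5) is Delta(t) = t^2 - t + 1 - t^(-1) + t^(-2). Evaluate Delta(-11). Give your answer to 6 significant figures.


Substituting t = -11 into Delta(t) = t^2 - t + 1 - t^(-1) + t^(-2):
Term values: (121) + (11) + (1) + (0.0909091) + (0.00826446)
Sum = 133.0991736
Rounded to 6 significant figures: 133.099

133.099


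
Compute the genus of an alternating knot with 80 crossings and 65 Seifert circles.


For alternating knots, g = (c - s + 1)/2.
= (80 - 65 + 1)/2
= 16/2 = 8

8


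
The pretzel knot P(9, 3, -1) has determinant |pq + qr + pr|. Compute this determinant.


Step 1: Compute pq + qr + pr.
pq = 9*3 = 27
qr = 3*(-1) = -3
pr = 9*(-1) = -9
pq + qr + pr = 27 + (-3) + (-9) = 15
Step 2: Take absolute value.
det(P(9,3,-1)) = |15| = 15

15


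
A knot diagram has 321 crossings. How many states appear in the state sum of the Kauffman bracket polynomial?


Each crossing contributes 2 choices (A-smoothing or B-smoothing).
Total states = 2^321 = 4271974071841820164790043412339104229205409044713305539894083215644439451561281100045924173873152

4271974071841820164790043412339104229205409044713305539894083215644439451561281100045924173873152


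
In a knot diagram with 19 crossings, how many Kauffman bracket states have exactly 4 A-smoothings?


We choose which 4 of 19 crossings get A-smoothings.
C(19, 4) = 19! / (4! * 15!)
= 3876

3876


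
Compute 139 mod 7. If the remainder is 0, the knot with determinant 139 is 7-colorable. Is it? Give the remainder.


Step 1: A knot is p-colorable if and only if p divides its determinant.
Step 2: Compute 139 mod 7.
139 = 19 * 7 + 6
Step 3: 139 mod 7 = 6
Step 4: The knot is 7-colorable: no

6


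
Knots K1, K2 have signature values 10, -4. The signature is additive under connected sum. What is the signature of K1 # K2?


The signature is additive under connected sum.
signature(K1 # K2) = (10) + (-4)
= 6

6


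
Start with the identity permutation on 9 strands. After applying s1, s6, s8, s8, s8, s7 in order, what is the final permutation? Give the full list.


Starting with identity [1, 2, 3, 4, 5, 6, 7, 8, 9].
Apply generators in sequence:
  After s1: [2, 1, 3, 4, 5, 6, 7, 8, 9]
  After s6: [2, 1, 3, 4, 5, 7, 6, 8, 9]
  After s8: [2, 1, 3, 4, 5, 7, 6, 9, 8]
  After s8: [2, 1, 3, 4, 5, 7, 6, 8, 9]
  After s8: [2, 1, 3, 4, 5, 7, 6, 9, 8]
  After s7: [2, 1, 3, 4, 5, 7, 9, 6, 8]
Final permutation: [2, 1, 3, 4, 5, 7, 9, 6, 8]

[2, 1, 3, 4, 5, 7, 9, 6, 8]


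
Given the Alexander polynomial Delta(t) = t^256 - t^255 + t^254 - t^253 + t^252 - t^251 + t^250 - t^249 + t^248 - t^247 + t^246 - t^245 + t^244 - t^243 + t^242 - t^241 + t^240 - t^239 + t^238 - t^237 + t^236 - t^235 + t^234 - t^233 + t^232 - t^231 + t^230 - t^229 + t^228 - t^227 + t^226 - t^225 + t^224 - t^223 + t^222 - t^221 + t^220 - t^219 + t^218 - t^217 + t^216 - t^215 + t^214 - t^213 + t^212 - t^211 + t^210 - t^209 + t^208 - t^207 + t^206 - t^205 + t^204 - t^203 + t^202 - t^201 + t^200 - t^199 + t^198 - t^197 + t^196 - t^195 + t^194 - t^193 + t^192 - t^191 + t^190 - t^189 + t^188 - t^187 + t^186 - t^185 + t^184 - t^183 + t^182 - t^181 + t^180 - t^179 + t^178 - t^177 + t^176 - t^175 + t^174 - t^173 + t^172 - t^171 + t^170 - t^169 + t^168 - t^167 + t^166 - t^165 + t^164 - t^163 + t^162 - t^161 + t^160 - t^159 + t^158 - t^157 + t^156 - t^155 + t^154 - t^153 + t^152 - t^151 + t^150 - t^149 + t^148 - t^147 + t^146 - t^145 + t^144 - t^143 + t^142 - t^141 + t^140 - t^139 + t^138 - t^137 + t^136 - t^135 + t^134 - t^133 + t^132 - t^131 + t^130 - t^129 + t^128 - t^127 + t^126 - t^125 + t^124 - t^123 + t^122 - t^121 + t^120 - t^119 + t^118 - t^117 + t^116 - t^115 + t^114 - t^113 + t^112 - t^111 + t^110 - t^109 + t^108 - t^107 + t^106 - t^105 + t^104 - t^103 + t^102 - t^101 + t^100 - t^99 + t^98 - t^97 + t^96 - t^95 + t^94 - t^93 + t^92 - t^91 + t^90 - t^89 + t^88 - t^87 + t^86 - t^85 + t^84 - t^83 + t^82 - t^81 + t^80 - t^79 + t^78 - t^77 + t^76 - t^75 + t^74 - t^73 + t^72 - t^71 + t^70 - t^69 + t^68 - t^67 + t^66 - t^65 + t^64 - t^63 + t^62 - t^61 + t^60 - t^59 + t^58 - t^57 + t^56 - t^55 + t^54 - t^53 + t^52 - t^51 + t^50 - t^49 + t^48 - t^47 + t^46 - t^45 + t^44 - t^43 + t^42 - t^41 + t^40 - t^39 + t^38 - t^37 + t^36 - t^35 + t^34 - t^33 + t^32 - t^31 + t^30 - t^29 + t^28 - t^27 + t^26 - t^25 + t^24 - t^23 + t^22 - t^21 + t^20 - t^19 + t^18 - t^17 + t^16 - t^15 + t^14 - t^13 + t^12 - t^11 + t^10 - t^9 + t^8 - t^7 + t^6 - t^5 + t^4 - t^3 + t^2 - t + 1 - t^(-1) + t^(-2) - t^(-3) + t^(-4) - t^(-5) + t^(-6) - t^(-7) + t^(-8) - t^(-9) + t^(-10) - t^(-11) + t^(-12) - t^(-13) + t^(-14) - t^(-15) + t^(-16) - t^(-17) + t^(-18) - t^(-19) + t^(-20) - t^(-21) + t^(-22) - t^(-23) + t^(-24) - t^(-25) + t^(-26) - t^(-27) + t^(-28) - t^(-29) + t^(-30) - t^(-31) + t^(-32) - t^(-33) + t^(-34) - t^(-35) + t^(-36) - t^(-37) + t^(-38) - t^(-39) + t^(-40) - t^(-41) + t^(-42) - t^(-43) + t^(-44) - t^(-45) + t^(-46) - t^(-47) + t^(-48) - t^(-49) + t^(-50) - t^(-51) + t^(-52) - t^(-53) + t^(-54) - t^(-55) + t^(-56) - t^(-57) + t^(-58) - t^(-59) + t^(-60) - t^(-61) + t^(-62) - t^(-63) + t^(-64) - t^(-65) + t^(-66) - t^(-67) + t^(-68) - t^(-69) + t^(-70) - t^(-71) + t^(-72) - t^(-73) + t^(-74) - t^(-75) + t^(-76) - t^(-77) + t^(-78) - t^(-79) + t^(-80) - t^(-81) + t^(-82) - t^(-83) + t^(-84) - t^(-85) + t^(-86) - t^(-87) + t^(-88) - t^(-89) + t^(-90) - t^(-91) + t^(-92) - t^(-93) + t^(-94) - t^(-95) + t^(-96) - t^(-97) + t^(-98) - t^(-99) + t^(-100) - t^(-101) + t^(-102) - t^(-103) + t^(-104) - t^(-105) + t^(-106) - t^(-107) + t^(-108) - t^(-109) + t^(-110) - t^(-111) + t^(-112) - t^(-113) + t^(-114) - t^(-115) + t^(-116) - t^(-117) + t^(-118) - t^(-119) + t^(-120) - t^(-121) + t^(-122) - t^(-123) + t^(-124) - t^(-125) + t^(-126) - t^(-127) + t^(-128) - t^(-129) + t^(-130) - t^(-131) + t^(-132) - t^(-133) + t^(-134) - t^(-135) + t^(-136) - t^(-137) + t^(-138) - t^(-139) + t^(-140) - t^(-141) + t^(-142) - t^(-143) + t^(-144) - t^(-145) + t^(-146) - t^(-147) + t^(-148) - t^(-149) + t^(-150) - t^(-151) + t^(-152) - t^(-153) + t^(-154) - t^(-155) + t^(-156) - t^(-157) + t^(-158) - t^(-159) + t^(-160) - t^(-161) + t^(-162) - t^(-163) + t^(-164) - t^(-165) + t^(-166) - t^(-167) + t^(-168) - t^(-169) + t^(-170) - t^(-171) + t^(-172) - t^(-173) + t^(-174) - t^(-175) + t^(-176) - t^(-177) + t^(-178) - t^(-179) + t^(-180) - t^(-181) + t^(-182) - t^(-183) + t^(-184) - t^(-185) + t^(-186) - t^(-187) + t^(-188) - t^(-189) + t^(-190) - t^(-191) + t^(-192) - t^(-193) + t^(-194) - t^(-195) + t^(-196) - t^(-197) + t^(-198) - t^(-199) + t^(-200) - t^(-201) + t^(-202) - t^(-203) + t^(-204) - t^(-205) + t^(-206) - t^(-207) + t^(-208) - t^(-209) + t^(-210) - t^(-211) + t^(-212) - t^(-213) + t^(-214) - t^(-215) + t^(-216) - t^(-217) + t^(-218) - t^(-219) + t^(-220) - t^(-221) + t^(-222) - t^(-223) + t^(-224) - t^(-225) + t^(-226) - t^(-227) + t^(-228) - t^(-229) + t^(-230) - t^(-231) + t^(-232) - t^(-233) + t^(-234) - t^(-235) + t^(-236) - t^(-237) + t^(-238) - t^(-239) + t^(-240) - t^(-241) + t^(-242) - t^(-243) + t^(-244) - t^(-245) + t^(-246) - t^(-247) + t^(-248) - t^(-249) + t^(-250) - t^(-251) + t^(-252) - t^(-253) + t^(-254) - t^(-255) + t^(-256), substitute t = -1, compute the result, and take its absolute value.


Step 1: The polynomial has 513 terms with alternating signs, exponents from 256 down to -256.
Step 2: Substitute t = -1. The i-th term has coefficient (-1)^i and exponent (m-i),
  so its value is (-1)^i * (-1)^(m-i) = (-1)^m = 1 for every i.
Step 3: All 513 terms equal 1, so Delta(-1) = 513 * (1) = 513
Step 4: |Delta(-1)| = 513

513
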